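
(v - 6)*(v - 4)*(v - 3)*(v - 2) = v^4 - 15*v^3 + 80*v^2 - 180*v + 144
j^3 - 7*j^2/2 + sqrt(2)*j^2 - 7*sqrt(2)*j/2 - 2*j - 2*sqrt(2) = (j - 4)*(j + 1/2)*(j + sqrt(2))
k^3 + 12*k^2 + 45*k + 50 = (k + 2)*(k + 5)^2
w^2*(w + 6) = w^3 + 6*w^2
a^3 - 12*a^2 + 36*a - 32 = (a - 8)*(a - 2)^2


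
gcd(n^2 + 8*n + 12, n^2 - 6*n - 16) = n + 2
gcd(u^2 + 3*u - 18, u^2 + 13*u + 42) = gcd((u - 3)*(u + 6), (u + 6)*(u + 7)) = u + 6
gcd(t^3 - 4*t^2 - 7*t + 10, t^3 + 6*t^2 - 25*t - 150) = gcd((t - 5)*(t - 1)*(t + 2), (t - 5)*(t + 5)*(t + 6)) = t - 5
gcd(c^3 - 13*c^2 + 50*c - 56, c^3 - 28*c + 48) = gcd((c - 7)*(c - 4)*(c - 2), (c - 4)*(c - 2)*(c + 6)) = c^2 - 6*c + 8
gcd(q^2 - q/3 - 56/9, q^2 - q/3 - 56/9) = q^2 - q/3 - 56/9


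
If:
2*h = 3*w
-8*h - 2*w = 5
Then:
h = -15/28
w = -5/14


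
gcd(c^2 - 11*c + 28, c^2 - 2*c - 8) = c - 4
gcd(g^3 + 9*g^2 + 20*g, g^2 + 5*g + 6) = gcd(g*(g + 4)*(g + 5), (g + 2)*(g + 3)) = 1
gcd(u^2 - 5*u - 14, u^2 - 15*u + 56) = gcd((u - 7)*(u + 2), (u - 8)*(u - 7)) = u - 7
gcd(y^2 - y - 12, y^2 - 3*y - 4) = y - 4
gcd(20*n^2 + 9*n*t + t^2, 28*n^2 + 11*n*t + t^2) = 4*n + t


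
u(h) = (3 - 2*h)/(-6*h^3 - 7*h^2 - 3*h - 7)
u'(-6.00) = 0.01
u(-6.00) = 0.01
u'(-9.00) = 0.00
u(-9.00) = 0.01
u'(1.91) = 0.01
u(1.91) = 0.01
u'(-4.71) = 0.01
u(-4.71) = 0.03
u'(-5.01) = 0.01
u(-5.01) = 0.02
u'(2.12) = 0.01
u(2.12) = 0.01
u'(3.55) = -0.00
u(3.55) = 0.01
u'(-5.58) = 0.01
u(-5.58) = 0.02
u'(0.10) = 0.51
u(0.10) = -0.38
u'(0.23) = 0.52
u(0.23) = -0.31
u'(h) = (3 - 2*h)*(18*h^2 + 14*h + 3)/(-6*h^3 - 7*h^2 - 3*h - 7)^2 - 2/(-6*h^3 - 7*h^2 - 3*h - 7)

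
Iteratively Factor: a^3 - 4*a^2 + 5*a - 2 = (a - 1)*(a^2 - 3*a + 2) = (a - 1)^2*(a - 2)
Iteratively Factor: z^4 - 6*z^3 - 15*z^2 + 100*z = (z)*(z^3 - 6*z^2 - 15*z + 100) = z*(z + 4)*(z^2 - 10*z + 25) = z*(z - 5)*(z + 4)*(z - 5)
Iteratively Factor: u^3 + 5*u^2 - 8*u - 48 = (u - 3)*(u^2 + 8*u + 16) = (u - 3)*(u + 4)*(u + 4)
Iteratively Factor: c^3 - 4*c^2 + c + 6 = (c - 2)*(c^2 - 2*c - 3) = (c - 2)*(c + 1)*(c - 3)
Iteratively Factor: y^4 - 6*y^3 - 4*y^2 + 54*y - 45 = (y + 3)*(y^3 - 9*y^2 + 23*y - 15) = (y - 5)*(y + 3)*(y^2 - 4*y + 3) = (y - 5)*(y - 3)*(y + 3)*(y - 1)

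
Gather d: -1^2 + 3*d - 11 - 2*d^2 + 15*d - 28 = -2*d^2 + 18*d - 40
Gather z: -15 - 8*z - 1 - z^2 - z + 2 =-z^2 - 9*z - 14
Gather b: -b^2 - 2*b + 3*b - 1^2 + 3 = -b^2 + b + 2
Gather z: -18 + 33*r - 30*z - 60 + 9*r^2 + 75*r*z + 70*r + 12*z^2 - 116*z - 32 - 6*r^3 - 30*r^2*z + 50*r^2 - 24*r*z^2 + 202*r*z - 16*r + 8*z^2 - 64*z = -6*r^3 + 59*r^2 + 87*r + z^2*(20 - 24*r) + z*(-30*r^2 + 277*r - 210) - 110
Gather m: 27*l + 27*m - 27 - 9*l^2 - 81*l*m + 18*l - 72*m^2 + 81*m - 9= -9*l^2 + 45*l - 72*m^2 + m*(108 - 81*l) - 36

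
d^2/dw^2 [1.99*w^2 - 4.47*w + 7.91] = 3.98000000000000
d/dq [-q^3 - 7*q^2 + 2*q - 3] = -3*q^2 - 14*q + 2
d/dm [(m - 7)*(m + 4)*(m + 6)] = 3*m^2 + 6*m - 46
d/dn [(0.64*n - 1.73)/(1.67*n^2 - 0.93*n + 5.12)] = (-1.0688*n^2 + 5.7782*n + 1.6679)/(2.7889*n^4 - 3.1062*n^3 + 17.9657*n^2 - 9.5232*n + 26.2144)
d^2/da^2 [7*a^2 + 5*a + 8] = 14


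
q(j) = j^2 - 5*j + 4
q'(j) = 2*j - 5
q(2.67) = -2.22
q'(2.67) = 0.34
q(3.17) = -1.80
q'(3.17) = 1.34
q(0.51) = 1.71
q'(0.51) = -3.98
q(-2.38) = 21.56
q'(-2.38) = -9.76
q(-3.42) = 32.80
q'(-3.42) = -11.84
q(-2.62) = 23.96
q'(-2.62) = -10.24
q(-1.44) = 13.27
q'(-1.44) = -7.88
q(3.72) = -0.76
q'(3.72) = 2.44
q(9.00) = 40.00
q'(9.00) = 13.00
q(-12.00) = 208.00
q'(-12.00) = -29.00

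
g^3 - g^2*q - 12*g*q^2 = g*(g - 4*q)*(g + 3*q)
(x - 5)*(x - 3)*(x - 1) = x^3 - 9*x^2 + 23*x - 15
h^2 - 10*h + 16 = (h - 8)*(h - 2)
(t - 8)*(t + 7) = t^2 - t - 56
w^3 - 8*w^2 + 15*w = w*(w - 5)*(w - 3)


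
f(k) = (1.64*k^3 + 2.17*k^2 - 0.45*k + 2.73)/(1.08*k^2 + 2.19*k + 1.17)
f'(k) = (-2.16*k - 2.19)*(1.64*k^3 + 2.17*k^2 - 0.45*k + 2.73)/(1.08*k^2 + 2.19*k + 1.17)^2 + (4.92*k^2 + 4.34*k - 0.45)/(1.08*k^2 + 2.19*k + 1.17)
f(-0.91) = 51.79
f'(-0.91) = -167.22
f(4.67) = 6.15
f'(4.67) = 1.48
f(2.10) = 2.52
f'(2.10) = 1.27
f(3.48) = 4.42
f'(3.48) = 1.43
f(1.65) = 1.98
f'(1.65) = 1.13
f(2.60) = 3.18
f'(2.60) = 1.36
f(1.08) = 1.43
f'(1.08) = 0.73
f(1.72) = 2.06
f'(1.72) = 1.16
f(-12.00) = -19.27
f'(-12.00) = 1.52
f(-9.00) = -14.69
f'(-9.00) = 1.53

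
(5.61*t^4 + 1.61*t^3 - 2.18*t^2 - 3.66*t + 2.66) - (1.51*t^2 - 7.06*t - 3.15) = 5.61*t^4 + 1.61*t^3 - 3.69*t^2 + 3.4*t + 5.81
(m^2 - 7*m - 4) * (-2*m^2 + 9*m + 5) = -2*m^4 + 23*m^3 - 50*m^2 - 71*m - 20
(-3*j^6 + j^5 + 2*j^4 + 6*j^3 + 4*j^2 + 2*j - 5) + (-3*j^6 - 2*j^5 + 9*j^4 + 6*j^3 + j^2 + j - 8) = -6*j^6 - j^5 + 11*j^4 + 12*j^3 + 5*j^2 + 3*j - 13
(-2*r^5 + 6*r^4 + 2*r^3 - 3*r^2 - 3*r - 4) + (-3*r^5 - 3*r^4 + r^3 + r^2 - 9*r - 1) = -5*r^5 + 3*r^4 + 3*r^3 - 2*r^2 - 12*r - 5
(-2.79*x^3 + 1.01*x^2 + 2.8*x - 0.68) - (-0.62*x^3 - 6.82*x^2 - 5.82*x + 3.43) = -2.17*x^3 + 7.83*x^2 + 8.62*x - 4.11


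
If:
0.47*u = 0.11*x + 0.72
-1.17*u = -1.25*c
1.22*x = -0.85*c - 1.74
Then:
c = 0.97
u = 1.04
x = -2.10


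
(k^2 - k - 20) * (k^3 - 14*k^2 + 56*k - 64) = k^5 - 15*k^4 + 50*k^3 + 160*k^2 - 1056*k + 1280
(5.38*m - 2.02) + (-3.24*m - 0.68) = 2.14*m - 2.7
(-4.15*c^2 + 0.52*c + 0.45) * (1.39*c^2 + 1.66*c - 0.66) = -5.7685*c^4 - 6.1662*c^3 + 4.2277*c^2 + 0.4038*c - 0.297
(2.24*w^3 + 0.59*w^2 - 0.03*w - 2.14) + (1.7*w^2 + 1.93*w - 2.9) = 2.24*w^3 + 2.29*w^2 + 1.9*w - 5.04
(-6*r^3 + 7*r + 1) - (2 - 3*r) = -6*r^3 + 10*r - 1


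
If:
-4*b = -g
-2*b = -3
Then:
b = 3/2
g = 6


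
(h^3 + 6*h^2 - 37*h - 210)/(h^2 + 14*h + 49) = (h^2 - h - 30)/(h + 7)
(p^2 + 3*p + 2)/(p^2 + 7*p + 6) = (p + 2)/(p + 6)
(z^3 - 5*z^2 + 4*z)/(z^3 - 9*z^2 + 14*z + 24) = z*(z - 1)/(z^2 - 5*z - 6)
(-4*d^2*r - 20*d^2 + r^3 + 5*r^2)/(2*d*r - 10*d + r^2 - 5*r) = (-2*d*r - 10*d + r^2 + 5*r)/(r - 5)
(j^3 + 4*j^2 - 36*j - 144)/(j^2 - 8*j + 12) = (j^2 + 10*j + 24)/(j - 2)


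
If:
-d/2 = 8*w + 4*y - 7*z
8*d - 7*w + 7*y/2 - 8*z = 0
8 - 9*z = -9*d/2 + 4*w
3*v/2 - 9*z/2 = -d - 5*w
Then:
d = 474*z/131 - 448/131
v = 3316/393 - 718*z/131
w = 477*z/262 - 242/131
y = 540/131 - 307*z/131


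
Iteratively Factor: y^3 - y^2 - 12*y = (y)*(y^2 - y - 12) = y*(y - 4)*(y + 3)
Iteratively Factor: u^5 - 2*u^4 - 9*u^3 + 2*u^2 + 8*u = (u + 1)*(u^4 - 3*u^3 - 6*u^2 + 8*u) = (u - 1)*(u + 1)*(u^3 - 2*u^2 - 8*u) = (u - 1)*(u + 1)*(u + 2)*(u^2 - 4*u) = (u - 4)*(u - 1)*(u + 1)*(u + 2)*(u)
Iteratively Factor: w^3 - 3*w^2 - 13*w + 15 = (w + 3)*(w^2 - 6*w + 5) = (w - 1)*(w + 3)*(w - 5)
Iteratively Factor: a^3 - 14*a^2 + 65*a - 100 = (a - 5)*(a^2 - 9*a + 20) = (a - 5)^2*(a - 4)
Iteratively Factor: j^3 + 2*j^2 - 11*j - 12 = (j + 4)*(j^2 - 2*j - 3) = (j - 3)*(j + 4)*(j + 1)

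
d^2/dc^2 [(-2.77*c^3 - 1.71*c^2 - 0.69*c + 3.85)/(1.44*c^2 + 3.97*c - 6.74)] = (7.105427357601e-15*c^5 - 124.394522*c^3 + 393.03534*c^2 - 663.129816*c + 3.80389399999999)/(2.985984*c^6 + 24.696576*c^5 + 26.158896*c^4 - 168.616619*c^3 - 122.438166*c^2 + 541.042716*c - 306.182024)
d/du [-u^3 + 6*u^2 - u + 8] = -3*u^2 + 12*u - 1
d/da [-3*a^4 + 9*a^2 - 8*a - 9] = -12*a^3 + 18*a - 8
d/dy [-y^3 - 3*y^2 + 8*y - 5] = -3*y^2 - 6*y + 8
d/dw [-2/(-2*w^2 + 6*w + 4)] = (3 - 2*w)/(-w^2 + 3*w + 2)^2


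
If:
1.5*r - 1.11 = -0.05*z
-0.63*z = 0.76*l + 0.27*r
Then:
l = -0.817105263157895*z - 0.262894736842105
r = 0.74 - 0.0333333333333333*z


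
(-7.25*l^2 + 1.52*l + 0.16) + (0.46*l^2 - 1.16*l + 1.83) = -6.79*l^2 + 0.36*l + 1.99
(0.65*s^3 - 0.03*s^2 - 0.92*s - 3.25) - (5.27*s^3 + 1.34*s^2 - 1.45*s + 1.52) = -4.62*s^3 - 1.37*s^2 + 0.53*s - 4.77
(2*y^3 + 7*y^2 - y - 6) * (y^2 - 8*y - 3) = 2*y^5 - 9*y^4 - 63*y^3 - 19*y^2 + 51*y + 18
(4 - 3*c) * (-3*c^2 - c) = 9*c^3 - 9*c^2 - 4*c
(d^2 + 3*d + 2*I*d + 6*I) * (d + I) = d^3 + 3*d^2 + 3*I*d^2 - 2*d + 9*I*d - 6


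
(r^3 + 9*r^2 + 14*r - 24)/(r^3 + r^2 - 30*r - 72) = (r^2 + 5*r - 6)/(r^2 - 3*r - 18)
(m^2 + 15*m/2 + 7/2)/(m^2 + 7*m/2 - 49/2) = (2*m + 1)/(2*m - 7)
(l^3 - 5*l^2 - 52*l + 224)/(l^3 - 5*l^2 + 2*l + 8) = (l^2 - l - 56)/(l^2 - l - 2)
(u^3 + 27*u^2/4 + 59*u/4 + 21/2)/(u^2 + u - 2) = (4*u^2 + 19*u + 21)/(4*(u - 1))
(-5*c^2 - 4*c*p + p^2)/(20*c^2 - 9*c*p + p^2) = (c + p)/(-4*c + p)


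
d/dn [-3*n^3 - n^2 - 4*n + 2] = -9*n^2 - 2*n - 4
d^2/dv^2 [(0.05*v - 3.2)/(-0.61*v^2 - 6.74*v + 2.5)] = (-(0.05*v - 3.2)*(1.22*v + 6.74)*(2.44*v + 13.48) + (0.183*v - 3.23)*(0.61*v^2 + 6.74*v - 2.5))/(0.61*v^2 + 6.74*v - 2.5)^3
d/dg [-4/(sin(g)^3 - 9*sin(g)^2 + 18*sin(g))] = 12*(cos(g) - 6/tan(g) + 6*cos(g)/sin(g)^2)/((sin(g) - 6)^2*(sin(g) - 3)^2)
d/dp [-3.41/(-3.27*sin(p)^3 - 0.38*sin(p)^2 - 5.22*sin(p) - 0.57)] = (-2.5916*sin(p) + 16.72605*cos(2*p) - 34.52625)*cos(p)/(3.27*sin(p)^3 + 0.38*sin(p)^2 + 5.22*sin(p) + 0.57)^2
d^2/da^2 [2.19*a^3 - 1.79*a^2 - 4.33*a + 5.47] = 13.14*a - 3.58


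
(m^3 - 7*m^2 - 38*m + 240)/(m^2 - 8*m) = m + 1 - 30/m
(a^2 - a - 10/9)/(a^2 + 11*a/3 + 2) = (a - 5/3)/(a + 3)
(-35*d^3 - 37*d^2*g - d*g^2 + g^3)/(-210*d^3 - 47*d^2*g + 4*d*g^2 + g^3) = (d + g)/(6*d + g)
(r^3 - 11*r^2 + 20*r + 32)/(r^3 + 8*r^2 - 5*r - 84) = (r^3 - 11*r^2 + 20*r + 32)/(r^3 + 8*r^2 - 5*r - 84)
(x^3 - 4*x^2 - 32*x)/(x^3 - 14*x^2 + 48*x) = (x + 4)/(x - 6)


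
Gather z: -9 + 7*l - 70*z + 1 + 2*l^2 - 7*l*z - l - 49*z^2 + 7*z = 2*l^2 + 6*l - 49*z^2 + z*(-7*l - 63) - 8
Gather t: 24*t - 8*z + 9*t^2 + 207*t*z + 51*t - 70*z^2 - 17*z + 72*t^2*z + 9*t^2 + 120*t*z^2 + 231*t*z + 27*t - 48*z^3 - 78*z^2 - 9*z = t^2*(72*z + 18) + t*(120*z^2 + 438*z + 102) - 48*z^3 - 148*z^2 - 34*z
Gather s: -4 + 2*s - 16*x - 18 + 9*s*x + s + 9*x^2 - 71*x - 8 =s*(9*x + 3) + 9*x^2 - 87*x - 30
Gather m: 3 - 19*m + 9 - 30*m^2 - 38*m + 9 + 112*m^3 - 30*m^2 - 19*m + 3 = 112*m^3 - 60*m^2 - 76*m + 24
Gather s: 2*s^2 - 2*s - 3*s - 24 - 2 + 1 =2*s^2 - 5*s - 25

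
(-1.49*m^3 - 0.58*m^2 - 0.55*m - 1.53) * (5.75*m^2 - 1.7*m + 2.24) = -8.5675*m^5 - 0.802*m^4 - 5.5141*m^3 - 9.1617*m^2 + 1.369*m - 3.4272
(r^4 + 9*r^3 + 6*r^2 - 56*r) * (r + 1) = r^5 + 10*r^4 + 15*r^3 - 50*r^2 - 56*r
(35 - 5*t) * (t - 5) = -5*t^2 + 60*t - 175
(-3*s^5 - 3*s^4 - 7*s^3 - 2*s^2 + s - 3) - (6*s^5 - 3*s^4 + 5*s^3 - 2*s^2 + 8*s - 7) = -9*s^5 - 12*s^3 - 7*s + 4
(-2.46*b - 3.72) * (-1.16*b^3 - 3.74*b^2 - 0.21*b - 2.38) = 2.8536*b^4 + 13.5156*b^3 + 14.4294*b^2 + 6.636*b + 8.8536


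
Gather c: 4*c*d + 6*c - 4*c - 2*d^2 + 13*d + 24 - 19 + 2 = c*(4*d + 2) - 2*d^2 + 13*d + 7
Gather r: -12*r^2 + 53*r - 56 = -12*r^2 + 53*r - 56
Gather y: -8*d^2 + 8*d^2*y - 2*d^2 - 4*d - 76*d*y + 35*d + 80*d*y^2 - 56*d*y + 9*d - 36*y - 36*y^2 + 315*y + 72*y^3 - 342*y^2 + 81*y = -10*d^2 + 40*d + 72*y^3 + y^2*(80*d - 378) + y*(8*d^2 - 132*d + 360)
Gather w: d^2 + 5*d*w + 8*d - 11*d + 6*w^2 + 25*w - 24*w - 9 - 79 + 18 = d^2 - 3*d + 6*w^2 + w*(5*d + 1) - 70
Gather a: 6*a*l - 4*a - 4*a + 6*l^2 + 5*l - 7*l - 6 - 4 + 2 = a*(6*l - 8) + 6*l^2 - 2*l - 8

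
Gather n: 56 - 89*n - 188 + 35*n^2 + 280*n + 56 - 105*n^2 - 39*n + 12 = -70*n^2 + 152*n - 64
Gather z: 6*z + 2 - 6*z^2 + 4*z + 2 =-6*z^2 + 10*z + 4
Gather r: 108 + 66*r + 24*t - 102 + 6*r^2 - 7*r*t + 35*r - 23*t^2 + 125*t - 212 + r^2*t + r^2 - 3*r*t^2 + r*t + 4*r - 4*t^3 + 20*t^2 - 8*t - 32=r^2*(t + 7) + r*(-3*t^2 - 6*t + 105) - 4*t^3 - 3*t^2 + 141*t - 238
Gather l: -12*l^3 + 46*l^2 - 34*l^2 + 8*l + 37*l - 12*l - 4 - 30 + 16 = -12*l^3 + 12*l^2 + 33*l - 18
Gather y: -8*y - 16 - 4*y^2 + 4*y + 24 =-4*y^2 - 4*y + 8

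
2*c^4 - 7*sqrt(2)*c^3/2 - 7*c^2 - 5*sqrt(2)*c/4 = c*(c - 5*sqrt(2)/2)*(sqrt(2)*c + 1/2)*(sqrt(2)*c + 1)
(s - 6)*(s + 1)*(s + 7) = s^3 + 2*s^2 - 41*s - 42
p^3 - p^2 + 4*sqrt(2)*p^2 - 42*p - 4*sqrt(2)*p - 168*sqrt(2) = (p - 7)*(p + 6)*(p + 4*sqrt(2))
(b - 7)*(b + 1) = b^2 - 6*b - 7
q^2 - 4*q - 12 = (q - 6)*(q + 2)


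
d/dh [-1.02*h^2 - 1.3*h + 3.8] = -2.04*h - 1.3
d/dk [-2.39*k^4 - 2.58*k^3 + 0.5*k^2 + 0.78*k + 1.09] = -9.56*k^3 - 7.74*k^2 + 1.0*k + 0.78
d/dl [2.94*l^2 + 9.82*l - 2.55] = 5.88*l + 9.82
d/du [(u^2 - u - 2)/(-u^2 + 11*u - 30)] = 2*(5*u^2 - 32*u + 26)/(u^4 - 22*u^3 + 181*u^2 - 660*u + 900)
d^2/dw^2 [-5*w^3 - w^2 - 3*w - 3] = -30*w - 2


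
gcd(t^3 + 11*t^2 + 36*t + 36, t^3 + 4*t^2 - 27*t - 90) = t^2 + 9*t + 18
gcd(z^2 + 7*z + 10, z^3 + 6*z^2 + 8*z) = z + 2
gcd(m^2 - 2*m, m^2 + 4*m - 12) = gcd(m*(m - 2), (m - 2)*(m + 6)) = m - 2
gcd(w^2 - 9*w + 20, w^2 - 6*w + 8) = w - 4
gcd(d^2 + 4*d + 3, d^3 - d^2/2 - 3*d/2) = d + 1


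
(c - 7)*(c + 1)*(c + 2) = c^3 - 4*c^2 - 19*c - 14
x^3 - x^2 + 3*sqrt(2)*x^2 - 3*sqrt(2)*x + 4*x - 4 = (x - 1)*(x + sqrt(2))*(x + 2*sqrt(2))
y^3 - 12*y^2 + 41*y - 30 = (y - 6)*(y - 5)*(y - 1)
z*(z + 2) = z^2 + 2*z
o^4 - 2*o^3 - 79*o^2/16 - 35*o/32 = o*(o - 7/2)*(o + 1/4)*(o + 5/4)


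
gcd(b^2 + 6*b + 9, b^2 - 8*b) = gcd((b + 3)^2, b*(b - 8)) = 1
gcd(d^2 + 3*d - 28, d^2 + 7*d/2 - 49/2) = d + 7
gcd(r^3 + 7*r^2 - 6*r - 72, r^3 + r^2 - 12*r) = r^2 + r - 12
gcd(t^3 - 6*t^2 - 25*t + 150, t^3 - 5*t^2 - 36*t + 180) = t^2 - 11*t + 30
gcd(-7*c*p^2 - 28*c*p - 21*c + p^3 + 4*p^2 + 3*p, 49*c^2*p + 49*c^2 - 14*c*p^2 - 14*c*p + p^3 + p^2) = -7*c*p - 7*c + p^2 + p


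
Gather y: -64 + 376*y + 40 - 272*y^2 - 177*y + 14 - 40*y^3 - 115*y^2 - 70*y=-40*y^3 - 387*y^2 + 129*y - 10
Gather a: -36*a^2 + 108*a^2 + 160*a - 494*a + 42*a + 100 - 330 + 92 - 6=72*a^2 - 292*a - 144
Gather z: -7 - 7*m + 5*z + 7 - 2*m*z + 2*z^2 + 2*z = -7*m + 2*z^2 + z*(7 - 2*m)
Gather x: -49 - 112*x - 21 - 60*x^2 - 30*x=-60*x^2 - 142*x - 70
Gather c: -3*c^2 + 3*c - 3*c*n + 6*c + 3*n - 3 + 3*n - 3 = -3*c^2 + c*(9 - 3*n) + 6*n - 6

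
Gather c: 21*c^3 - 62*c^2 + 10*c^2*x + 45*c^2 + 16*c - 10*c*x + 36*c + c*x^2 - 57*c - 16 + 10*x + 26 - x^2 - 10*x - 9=21*c^3 + c^2*(10*x - 17) + c*(x^2 - 10*x - 5) - x^2 + 1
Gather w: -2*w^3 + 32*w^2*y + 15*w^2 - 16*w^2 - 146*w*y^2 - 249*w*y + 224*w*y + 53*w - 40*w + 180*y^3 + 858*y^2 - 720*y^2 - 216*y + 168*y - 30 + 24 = -2*w^3 + w^2*(32*y - 1) + w*(-146*y^2 - 25*y + 13) + 180*y^3 + 138*y^2 - 48*y - 6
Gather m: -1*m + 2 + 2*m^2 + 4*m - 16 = 2*m^2 + 3*m - 14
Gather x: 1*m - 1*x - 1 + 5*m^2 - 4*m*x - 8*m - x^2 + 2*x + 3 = 5*m^2 - 7*m - x^2 + x*(1 - 4*m) + 2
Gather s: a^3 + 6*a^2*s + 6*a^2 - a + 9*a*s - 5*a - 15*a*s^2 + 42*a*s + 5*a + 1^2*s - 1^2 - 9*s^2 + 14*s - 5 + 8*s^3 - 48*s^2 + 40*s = a^3 + 6*a^2 - a + 8*s^3 + s^2*(-15*a - 57) + s*(6*a^2 + 51*a + 55) - 6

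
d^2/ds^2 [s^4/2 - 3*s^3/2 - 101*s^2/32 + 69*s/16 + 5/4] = 6*s^2 - 9*s - 101/16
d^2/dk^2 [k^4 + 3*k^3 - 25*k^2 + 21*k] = 12*k^2 + 18*k - 50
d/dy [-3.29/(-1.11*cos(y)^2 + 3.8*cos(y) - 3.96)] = (7.3038*cos(y) - 12.502)*sin(y)/(1.11*cos(y)^2 - 3.8*cos(y) + 3.96)^2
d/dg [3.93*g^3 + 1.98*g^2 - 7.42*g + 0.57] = 11.79*g^2 + 3.96*g - 7.42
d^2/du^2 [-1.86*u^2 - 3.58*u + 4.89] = -3.72000000000000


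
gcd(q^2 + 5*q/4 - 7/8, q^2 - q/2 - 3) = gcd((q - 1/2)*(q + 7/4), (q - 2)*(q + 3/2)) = 1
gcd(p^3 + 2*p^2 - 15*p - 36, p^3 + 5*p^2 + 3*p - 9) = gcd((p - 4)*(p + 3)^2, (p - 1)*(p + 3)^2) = p^2 + 6*p + 9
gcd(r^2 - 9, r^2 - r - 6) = r - 3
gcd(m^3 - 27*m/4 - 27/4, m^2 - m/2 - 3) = m + 3/2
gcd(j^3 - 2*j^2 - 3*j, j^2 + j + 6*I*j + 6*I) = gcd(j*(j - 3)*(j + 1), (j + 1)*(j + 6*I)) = j + 1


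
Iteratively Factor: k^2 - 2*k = (k - 2)*(k)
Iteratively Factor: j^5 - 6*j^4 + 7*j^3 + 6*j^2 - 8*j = (j - 1)*(j^4 - 5*j^3 + 2*j^2 + 8*j) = j*(j - 1)*(j^3 - 5*j^2 + 2*j + 8) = j*(j - 4)*(j - 1)*(j^2 - j - 2) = j*(j - 4)*(j - 1)*(j + 1)*(j - 2)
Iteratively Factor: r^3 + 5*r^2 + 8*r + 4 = (r + 2)*(r^2 + 3*r + 2) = (r + 1)*(r + 2)*(r + 2)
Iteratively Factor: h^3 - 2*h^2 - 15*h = (h + 3)*(h^2 - 5*h) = (h - 5)*(h + 3)*(h)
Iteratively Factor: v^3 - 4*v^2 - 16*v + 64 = (v + 4)*(v^2 - 8*v + 16) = (v - 4)*(v + 4)*(v - 4)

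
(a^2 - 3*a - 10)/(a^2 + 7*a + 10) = (a - 5)/(a + 5)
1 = 1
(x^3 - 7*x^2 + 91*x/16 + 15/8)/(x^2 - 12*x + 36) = (x^2 - x - 5/16)/(x - 6)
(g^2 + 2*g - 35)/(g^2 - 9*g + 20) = (g + 7)/(g - 4)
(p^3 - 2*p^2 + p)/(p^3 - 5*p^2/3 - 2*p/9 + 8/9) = 9*p*(p - 1)/(9*p^2 - 6*p - 8)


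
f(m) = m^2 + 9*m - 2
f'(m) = 2*m + 9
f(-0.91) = -9.36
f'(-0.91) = 7.18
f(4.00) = 50.00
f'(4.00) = 17.00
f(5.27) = 73.20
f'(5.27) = 19.54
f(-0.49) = -6.17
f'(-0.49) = 8.02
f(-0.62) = -7.20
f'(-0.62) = 7.76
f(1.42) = 12.80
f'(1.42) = 11.84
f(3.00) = 34.00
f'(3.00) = 15.00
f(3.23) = 37.50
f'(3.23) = 15.46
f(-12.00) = 34.00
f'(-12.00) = -15.00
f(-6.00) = -20.00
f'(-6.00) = -3.00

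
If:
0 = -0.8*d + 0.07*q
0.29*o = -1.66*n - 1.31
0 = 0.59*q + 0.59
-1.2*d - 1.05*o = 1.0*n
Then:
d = -0.09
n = -0.97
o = 1.02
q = -1.00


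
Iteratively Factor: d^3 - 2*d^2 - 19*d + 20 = (d - 5)*(d^2 + 3*d - 4) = (d - 5)*(d - 1)*(d + 4)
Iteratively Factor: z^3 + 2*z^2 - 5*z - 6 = (z + 3)*(z^2 - z - 2) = (z - 2)*(z + 3)*(z + 1)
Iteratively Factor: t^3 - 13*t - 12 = (t + 3)*(t^2 - 3*t - 4) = (t + 1)*(t + 3)*(t - 4)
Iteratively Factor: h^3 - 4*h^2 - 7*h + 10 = (h + 2)*(h^2 - 6*h + 5) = (h - 1)*(h + 2)*(h - 5)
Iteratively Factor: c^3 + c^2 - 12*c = (c)*(c^2 + c - 12) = c*(c + 4)*(c - 3)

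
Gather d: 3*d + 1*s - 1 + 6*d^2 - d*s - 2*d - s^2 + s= 6*d^2 + d*(1 - s) - s^2 + 2*s - 1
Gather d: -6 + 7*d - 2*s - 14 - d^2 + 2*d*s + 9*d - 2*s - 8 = -d^2 + d*(2*s + 16) - 4*s - 28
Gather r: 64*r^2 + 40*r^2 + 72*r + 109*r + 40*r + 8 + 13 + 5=104*r^2 + 221*r + 26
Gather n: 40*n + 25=40*n + 25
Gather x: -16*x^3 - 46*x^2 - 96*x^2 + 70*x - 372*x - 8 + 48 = -16*x^3 - 142*x^2 - 302*x + 40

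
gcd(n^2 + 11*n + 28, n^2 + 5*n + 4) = n + 4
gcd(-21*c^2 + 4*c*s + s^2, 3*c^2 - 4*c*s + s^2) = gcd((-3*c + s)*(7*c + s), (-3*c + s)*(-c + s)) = -3*c + s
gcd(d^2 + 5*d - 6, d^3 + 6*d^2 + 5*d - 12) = d - 1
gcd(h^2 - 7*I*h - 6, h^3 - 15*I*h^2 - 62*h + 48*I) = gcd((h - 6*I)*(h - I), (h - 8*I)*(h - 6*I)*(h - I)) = h^2 - 7*I*h - 6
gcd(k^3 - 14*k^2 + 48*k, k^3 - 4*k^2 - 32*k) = k^2 - 8*k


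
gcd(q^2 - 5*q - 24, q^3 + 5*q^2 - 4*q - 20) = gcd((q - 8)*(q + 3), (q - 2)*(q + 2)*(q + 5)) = 1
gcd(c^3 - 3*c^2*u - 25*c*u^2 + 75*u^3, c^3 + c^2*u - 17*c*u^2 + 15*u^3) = -c^2 - 2*c*u + 15*u^2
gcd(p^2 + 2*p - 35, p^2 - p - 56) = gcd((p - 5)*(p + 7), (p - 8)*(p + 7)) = p + 7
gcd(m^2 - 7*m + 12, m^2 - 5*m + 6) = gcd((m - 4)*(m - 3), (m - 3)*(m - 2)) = m - 3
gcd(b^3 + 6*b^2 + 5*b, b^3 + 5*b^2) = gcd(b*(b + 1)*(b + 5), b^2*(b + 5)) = b^2 + 5*b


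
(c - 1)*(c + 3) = c^2 + 2*c - 3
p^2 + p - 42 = (p - 6)*(p + 7)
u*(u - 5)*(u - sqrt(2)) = u^3 - 5*u^2 - sqrt(2)*u^2 + 5*sqrt(2)*u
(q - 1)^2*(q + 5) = q^3 + 3*q^2 - 9*q + 5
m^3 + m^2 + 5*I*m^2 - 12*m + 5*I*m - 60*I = (m - 3)*(m + 4)*(m + 5*I)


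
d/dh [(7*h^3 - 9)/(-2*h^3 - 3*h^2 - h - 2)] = (-21*h^2*(2*h^3 + 3*h^2 + h + 2) + (7*h^3 - 9)*(6*h^2 + 6*h + 1))/(2*h^3 + 3*h^2 + h + 2)^2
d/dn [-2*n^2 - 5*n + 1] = -4*n - 5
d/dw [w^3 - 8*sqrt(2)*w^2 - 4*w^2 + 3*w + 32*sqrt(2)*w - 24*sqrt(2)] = 3*w^2 - 16*sqrt(2)*w - 8*w + 3 + 32*sqrt(2)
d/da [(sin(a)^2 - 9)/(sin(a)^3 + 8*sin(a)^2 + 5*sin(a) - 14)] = (-sin(a)^4 + 32*sin(a)^2 + 116*sin(a) + 45)*cos(a)/((sin(a) - 1)^2*(sin(a) + 2)^2*(sin(a) + 7)^2)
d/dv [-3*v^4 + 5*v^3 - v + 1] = -12*v^3 + 15*v^2 - 1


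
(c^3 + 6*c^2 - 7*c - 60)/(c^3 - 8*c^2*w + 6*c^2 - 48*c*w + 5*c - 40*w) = (-c^2 - c + 12)/(-c^2 + 8*c*w - c + 8*w)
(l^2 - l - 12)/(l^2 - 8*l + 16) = (l + 3)/(l - 4)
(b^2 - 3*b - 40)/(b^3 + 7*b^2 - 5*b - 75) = (b - 8)/(b^2 + 2*b - 15)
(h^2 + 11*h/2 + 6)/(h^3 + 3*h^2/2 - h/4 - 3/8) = 4*(h + 4)/(4*h^2 - 1)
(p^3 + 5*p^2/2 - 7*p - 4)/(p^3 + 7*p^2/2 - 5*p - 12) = (2*p + 1)/(2*p + 3)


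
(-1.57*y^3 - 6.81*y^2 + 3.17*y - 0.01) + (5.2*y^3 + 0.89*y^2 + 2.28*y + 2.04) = 3.63*y^3 - 5.92*y^2 + 5.45*y + 2.03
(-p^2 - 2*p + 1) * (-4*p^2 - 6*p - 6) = 4*p^4 + 14*p^3 + 14*p^2 + 6*p - 6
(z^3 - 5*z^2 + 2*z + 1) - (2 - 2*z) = z^3 - 5*z^2 + 4*z - 1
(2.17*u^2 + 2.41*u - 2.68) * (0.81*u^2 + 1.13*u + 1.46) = 1.7577*u^4 + 4.4042*u^3 + 3.7207*u^2 + 0.4902*u - 3.9128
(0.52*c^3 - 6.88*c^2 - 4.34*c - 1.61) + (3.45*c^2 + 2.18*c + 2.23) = 0.52*c^3 - 3.43*c^2 - 2.16*c + 0.62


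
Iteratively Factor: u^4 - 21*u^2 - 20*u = (u + 4)*(u^3 - 4*u^2 - 5*u) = u*(u + 4)*(u^2 - 4*u - 5) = u*(u + 1)*(u + 4)*(u - 5)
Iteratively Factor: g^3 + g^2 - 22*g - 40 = (g - 5)*(g^2 + 6*g + 8) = (g - 5)*(g + 2)*(g + 4)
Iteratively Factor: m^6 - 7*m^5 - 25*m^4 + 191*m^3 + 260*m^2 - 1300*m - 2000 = (m + 2)*(m^5 - 9*m^4 - 7*m^3 + 205*m^2 - 150*m - 1000) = (m + 2)^2*(m^4 - 11*m^3 + 15*m^2 + 175*m - 500) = (m - 5)*(m + 2)^2*(m^3 - 6*m^2 - 15*m + 100) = (m - 5)^2*(m + 2)^2*(m^2 - m - 20) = (m - 5)^2*(m + 2)^2*(m + 4)*(m - 5)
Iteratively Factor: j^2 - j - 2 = (j - 2)*(j + 1)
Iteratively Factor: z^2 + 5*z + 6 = (z + 2)*(z + 3)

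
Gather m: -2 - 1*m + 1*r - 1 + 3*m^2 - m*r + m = 3*m^2 - m*r + r - 3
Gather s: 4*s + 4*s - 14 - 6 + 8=8*s - 12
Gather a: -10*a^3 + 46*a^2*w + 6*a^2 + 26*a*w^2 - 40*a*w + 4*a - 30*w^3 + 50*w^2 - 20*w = -10*a^3 + a^2*(46*w + 6) + a*(26*w^2 - 40*w + 4) - 30*w^3 + 50*w^2 - 20*w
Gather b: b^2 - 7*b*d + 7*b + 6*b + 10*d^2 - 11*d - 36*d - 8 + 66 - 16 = b^2 + b*(13 - 7*d) + 10*d^2 - 47*d + 42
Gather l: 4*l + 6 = 4*l + 6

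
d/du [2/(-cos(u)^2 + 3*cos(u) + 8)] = 2*(3 - 2*cos(u))*sin(u)/(sin(u)^2 + 3*cos(u) + 7)^2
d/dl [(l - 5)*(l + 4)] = 2*l - 1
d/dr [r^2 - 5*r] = 2*r - 5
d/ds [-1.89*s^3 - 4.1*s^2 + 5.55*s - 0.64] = -5.67*s^2 - 8.2*s + 5.55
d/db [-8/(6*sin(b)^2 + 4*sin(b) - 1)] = 32*(3*sin(b) + 1)*cos(b)/(6*sin(b)^2 + 4*sin(b) - 1)^2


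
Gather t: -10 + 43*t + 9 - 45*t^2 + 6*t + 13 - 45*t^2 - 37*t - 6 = -90*t^2 + 12*t + 6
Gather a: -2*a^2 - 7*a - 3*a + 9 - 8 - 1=-2*a^2 - 10*a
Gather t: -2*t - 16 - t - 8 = -3*t - 24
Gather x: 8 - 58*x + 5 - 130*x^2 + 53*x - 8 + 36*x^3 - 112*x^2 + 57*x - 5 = 36*x^3 - 242*x^2 + 52*x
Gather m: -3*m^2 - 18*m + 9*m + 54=-3*m^2 - 9*m + 54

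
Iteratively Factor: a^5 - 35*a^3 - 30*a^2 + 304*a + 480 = (a - 4)*(a^4 + 4*a^3 - 19*a^2 - 106*a - 120) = (a - 4)*(a + 3)*(a^3 + a^2 - 22*a - 40) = (a - 5)*(a - 4)*(a + 3)*(a^2 + 6*a + 8) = (a - 5)*(a - 4)*(a + 2)*(a + 3)*(a + 4)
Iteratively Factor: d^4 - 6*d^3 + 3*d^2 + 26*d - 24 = (d - 3)*(d^3 - 3*d^2 - 6*d + 8) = (d - 4)*(d - 3)*(d^2 + d - 2) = (d - 4)*(d - 3)*(d - 1)*(d + 2)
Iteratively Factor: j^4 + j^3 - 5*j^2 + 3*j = (j - 1)*(j^3 + 2*j^2 - 3*j) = (j - 1)*(j + 3)*(j^2 - j) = j*(j - 1)*(j + 3)*(j - 1)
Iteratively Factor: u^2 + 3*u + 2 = (u + 1)*(u + 2)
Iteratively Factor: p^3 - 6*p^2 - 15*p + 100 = (p - 5)*(p^2 - p - 20) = (p - 5)*(p + 4)*(p - 5)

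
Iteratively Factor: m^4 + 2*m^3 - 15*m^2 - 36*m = (m + 3)*(m^3 - m^2 - 12*m) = (m + 3)^2*(m^2 - 4*m) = (m - 4)*(m + 3)^2*(m)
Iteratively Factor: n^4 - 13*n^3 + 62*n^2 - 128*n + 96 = (n - 3)*(n^3 - 10*n^2 + 32*n - 32) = (n - 3)*(n - 2)*(n^2 - 8*n + 16) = (n - 4)*(n - 3)*(n - 2)*(n - 4)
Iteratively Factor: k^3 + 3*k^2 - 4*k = (k)*(k^2 + 3*k - 4) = k*(k + 4)*(k - 1)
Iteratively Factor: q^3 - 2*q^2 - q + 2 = (q + 1)*(q^2 - 3*q + 2) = (q - 1)*(q + 1)*(q - 2)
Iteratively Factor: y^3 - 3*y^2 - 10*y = (y)*(y^2 - 3*y - 10) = y*(y - 5)*(y + 2)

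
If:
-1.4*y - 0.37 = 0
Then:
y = -0.26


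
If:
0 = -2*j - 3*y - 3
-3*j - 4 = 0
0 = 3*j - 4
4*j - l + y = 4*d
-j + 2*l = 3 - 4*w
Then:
No Solution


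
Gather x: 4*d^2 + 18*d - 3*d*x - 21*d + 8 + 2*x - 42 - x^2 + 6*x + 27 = 4*d^2 - 3*d - x^2 + x*(8 - 3*d) - 7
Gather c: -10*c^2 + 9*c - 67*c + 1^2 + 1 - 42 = -10*c^2 - 58*c - 40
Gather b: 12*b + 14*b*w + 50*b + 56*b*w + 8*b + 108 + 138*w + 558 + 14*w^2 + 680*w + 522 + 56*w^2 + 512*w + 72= b*(70*w + 70) + 70*w^2 + 1330*w + 1260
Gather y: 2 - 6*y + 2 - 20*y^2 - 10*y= -20*y^2 - 16*y + 4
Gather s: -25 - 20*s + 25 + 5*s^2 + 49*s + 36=5*s^2 + 29*s + 36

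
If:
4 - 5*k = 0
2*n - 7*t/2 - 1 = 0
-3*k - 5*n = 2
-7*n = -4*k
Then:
No Solution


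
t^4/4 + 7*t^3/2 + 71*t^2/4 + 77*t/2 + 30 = (t/4 + 1)*(t + 2)*(t + 3)*(t + 5)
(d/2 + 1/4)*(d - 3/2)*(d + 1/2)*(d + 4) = d^4/2 + 7*d^3/4 - 13*d^2/8 - 43*d/16 - 3/4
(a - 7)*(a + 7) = a^2 - 49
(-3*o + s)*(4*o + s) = -12*o^2 + o*s + s^2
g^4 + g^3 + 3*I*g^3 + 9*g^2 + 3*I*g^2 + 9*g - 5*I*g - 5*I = (g + 1)*(g - I)^2*(g + 5*I)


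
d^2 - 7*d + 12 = (d - 4)*(d - 3)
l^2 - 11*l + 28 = (l - 7)*(l - 4)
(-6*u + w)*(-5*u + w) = 30*u^2 - 11*u*w + w^2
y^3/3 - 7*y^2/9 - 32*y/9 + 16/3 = (y/3 + 1)*(y - 4)*(y - 4/3)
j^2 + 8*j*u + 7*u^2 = (j + u)*(j + 7*u)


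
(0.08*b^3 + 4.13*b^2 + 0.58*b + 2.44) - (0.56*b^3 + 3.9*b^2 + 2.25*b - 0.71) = -0.48*b^3 + 0.23*b^2 - 1.67*b + 3.15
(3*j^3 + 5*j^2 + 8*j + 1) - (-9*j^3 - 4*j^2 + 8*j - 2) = 12*j^3 + 9*j^2 + 3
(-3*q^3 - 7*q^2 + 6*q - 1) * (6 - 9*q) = 27*q^4 + 45*q^3 - 96*q^2 + 45*q - 6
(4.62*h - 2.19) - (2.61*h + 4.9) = 2.01*h - 7.09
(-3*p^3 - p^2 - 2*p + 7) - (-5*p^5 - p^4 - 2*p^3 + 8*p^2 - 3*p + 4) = 5*p^5 + p^4 - p^3 - 9*p^2 + p + 3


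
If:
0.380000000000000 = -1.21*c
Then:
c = -0.31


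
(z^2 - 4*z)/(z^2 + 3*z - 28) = z/(z + 7)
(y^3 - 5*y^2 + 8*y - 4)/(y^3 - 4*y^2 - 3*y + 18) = (y^3 - 5*y^2 + 8*y - 4)/(y^3 - 4*y^2 - 3*y + 18)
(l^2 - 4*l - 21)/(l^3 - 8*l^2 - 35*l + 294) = (l + 3)/(l^2 - l - 42)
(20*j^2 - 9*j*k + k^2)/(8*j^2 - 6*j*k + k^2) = (5*j - k)/(2*j - k)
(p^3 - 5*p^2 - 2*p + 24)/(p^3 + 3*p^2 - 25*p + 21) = (p^2 - 2*p - 8)/(p^2 + 6*p - 7)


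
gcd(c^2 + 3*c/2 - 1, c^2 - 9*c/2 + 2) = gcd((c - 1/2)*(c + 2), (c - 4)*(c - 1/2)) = c - 1/2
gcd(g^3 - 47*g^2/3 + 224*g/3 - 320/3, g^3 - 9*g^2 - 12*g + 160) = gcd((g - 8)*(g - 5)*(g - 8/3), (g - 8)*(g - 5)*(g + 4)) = g^2 - 13*g + 40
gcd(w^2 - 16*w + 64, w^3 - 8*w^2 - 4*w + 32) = w - 8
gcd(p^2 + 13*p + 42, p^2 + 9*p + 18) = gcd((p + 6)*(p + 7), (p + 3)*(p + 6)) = p + 6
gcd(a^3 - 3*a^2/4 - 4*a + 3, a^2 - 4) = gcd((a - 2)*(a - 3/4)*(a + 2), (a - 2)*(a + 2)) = a^2 - 4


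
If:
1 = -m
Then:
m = -1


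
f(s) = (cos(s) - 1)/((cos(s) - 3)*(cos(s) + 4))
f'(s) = (cos(s) - 1)*sin(s)/((cos(s) - 3)*(cos(s) + 4)^2) - sin(s)/((cos(s) - 3)*(cos(s) + 4)) + (cos(s) - 1)*sin(s)/((cos(s) - 3)^2*(cos(s) + 4))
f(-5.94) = 0.01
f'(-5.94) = 0.03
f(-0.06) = 0.00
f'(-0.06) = -0.01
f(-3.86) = 0.14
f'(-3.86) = 0.06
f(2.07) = 0.12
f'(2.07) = 0.07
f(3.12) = 0.17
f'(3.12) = 0.00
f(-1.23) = 0.06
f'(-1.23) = -0.07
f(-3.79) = 0.15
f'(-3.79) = 0.05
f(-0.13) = 0.00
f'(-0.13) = -0.01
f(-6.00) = 0.00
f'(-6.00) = 0.03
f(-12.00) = 0.01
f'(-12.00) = 0.05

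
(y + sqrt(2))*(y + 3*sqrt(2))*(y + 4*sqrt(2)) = y^3 + 8*sqrt(2)*y^2 + 38*y + 24*sqrt(2)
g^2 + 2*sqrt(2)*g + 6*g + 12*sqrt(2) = (g + 6)*(g + 2*sqrt(2))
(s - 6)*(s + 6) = s^2 - 36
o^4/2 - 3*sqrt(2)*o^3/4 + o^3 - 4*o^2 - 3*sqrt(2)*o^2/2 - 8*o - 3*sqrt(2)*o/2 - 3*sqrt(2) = (o/2 + sqrt(2)/2)*(o + 2)*(o - 3*sqrt(2))*(o + sqrt(2)/2)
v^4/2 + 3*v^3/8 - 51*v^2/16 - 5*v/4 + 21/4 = (v/2 + 1)*(v - 7/4)*(v - 3/2)*(v + 2)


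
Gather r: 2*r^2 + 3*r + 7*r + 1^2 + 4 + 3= 2*r^2 + 10*r + 8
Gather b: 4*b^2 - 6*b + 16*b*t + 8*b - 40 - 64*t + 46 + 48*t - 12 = 4*b^2 + b*(16*t + 2) - 16*t - 6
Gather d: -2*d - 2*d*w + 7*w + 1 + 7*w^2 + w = d*(-2*w - 2) + 7*w^2 + 8*w + 1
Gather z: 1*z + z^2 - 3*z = z^2 - 2*z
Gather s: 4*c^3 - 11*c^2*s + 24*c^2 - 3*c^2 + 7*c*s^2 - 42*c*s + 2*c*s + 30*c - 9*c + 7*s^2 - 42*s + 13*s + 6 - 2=4*c^3 + 21*c^2 + 21*c + s^2*(7*c + 7) + s*(-11*c^2 - 40*c - 29) + 4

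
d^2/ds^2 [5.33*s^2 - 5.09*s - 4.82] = 10.6600000000000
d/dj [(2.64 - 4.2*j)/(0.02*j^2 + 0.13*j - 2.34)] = (0.084*j^2 - 0.1056*j + 9.4848)/(0.0004*j^4 + 0.0052*j^3 - 0.0767*j^2 - 0.6084*j + 5.4756)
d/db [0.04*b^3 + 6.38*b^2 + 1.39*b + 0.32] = 0.12*b^2 + 12.76*b + 1.39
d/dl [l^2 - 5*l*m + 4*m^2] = 2*l - 5*m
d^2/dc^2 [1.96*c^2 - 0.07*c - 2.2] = 3.92000000000000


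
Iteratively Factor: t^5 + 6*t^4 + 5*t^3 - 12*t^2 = (t - 1)*(t^4 + 7*t^3 + 12*t^2) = (t - 1)*(t + 4)*(t^3 + 3*t^2) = t*(t - 1)*(t + 4)*(t^2 + 3*t) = t^2*(t - 1)*(t + 4)*(t + 3)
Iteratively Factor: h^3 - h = (h - 1)*(h^2 + h) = (h - 1)*(h + 1)*(h)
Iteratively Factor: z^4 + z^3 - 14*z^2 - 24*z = (z + 3)*(z^3 - 2*z^2 - 8*z) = (z - 4)*(z + 3)*(z^2 + 2*z) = z*(z - 4)*(z + 3)*(z + 2)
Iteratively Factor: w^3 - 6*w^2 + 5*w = (w - 1)*(w^2 - 5*w) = (w - 5)*(w - 1)*(w)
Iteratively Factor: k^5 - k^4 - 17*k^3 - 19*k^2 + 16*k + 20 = (k - 5)*(k^4 + 4*k^3 + 3*k^2 - 4*k - 4) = (k - 5)*(k - 1)*(k^3 + 5*k^2 + 8*k + 4) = (k - 5)*(k - 1)*(k + 2)*(k^2 + 3*k + 2) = (k - 5)*(k - 1)*(k + 1)*(k + 2)*(k + 2)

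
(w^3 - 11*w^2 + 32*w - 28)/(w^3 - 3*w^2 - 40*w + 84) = (w - 2)/(w + 6)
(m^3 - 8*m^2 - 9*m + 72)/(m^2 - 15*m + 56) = (m^2 - 9)/(m - 7)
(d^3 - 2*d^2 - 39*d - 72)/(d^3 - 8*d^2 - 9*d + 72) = (d + 3)/(d - 3)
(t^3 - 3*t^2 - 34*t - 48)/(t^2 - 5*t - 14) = (t^2 - 5*t - 24)/(t - 7)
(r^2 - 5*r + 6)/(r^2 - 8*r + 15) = (r - 2)/(r - 5)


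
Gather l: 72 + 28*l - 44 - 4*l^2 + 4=-4*l^2 + 28*l + 32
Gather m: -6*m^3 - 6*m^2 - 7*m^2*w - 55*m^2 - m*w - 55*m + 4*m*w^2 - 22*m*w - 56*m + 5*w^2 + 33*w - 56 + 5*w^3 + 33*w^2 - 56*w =-6*m^3 + m^2*(-7*w - 61) + m*(4*w^2 - 23*w - 111) + 5*w^3 + 38*w^2 - 23*w - 56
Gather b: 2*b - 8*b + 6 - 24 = -6*b - 18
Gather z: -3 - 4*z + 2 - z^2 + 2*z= -z^2 - 2*z - 1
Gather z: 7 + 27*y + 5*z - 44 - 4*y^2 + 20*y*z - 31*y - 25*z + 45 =-4*y^2 - 4*y + z*(20*y - 20) + 8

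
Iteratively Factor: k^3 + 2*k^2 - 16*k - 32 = (k + 2)*(k^2 - 16) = (k - 4)*(k + 2)*(k + 4)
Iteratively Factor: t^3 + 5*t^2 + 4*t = (t + 4)*(t^2 + t) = (t + 1)*(t + 4)*(t)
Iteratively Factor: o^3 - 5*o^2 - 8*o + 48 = (o - 4)*(o^2 - o - 12) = (o - 4)*(o + 3)*(o - 4)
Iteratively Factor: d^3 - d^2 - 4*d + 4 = (d + 2)*(d^2 - 3*d + 2) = (d - 1)*(d + 2)*(d - 2)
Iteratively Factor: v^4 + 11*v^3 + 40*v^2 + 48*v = (v + 4)*(v^3 + 7*v^2 + 12*v) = (v + 4)^2*(v^2 + 3*v) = v*(v + 4)^2*(v + 3)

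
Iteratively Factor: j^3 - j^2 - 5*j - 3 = (j + 1)*(j^2 - 2*j - 3) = (j + 1)^2*(j - 3)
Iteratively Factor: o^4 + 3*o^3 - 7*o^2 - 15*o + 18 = (o - 1)*(o^3 + 4*o^2 - 3*o - 18) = (o - 1)*(o + 3)*(o^2 + o - 6) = (o - 1)*(o + 3)^2*(o - 2)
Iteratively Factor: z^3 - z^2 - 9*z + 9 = (z + 3)*(z^2 - 4*z + 3) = (z - 1)*(z + 3)*(z - 3)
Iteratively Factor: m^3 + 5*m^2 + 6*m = (m + 3)*(m^2 + 2*m) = (m + 2)*(m + 3)*(m)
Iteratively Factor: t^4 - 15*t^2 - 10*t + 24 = (t - 1)*(t^3 + t^2 - 14*t - 24) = (t - 1)*(t + 3)*(t^2 - 2*t - 8) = (t - 1)*(t + 2)*(t + 3)*(t - 4)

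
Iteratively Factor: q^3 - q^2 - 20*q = (q + 4)*(q^2 - 5*q) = (q - 5)*(q + 4)*(q)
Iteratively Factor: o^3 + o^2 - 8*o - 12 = (o + 2)*(o^2 - o - 6) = (o - 3)*(o + 2)*(o + 2)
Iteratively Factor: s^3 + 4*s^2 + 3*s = (s + 3)*(s^2 + s) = s*(s + 3)*(s + 1)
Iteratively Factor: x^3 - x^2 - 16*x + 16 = (x - 1)*(x^2 - 16) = (x - 4)*(x - 1)*(x + 4)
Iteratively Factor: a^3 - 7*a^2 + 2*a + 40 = (a - 5)*(a^2 - 2*a - 8) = (a - 5)*(a + 2)*(a - 4)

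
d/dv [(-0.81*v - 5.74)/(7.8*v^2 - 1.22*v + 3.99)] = (6.318*v^2 + 89.544*v - 10.2347)/(60.84*v^4 - 19.032*v^3 + 63.7324*v^2 - 9.7356*v + 15.9201)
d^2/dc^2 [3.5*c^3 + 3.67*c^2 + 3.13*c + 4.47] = 21.0*c + 7.34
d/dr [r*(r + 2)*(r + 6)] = 3*r^2 + 16*r + 12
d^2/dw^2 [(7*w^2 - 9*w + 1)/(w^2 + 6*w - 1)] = 2*(-51*w^3 + 24*w^2 - 9*w - 10)/(w^6 + 18*w^5 + 105*w^4 + 180*w^3 - 105*w^2 + 18*w - 1)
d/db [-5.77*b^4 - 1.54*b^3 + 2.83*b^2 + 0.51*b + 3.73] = -23.08*b^3 - 4.62*b^2 + 5.66*b + 0.51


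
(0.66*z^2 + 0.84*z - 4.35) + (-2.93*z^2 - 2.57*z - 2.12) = -2.27*z^2 - 1.73*z - 6.47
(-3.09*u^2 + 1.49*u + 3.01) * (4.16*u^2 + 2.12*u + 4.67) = -12.8544*u^4 - 0.352399999999999*u^3 + 1.2501*u^2 + 13.3395*u + 14.0567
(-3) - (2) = -5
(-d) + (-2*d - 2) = -3*d - 2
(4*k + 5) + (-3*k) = k + 5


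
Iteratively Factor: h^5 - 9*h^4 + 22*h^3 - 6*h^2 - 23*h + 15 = (h - 1)*(h^4 - 8*h^3 + 14*h^2 + 8*h - 15) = (h - 5)*(h - 1)*(h^3 - 3*h^2 - h + 3) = (h - 5)*(h - 3)*(h - 1)*(h^2 - 1) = (h - 5)*(h - 3)*(h - 1)*(h + 1)*(h - 1)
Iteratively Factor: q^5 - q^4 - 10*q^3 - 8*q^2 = (q - 4)*(q^4 + 3*q^3 + 2*q^2) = (q - 4)*(q + 2)*(q^3 + q^2) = q*(q - 4)*(q + 2)*(q^2 + q) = q^2*(q - 4)*(q + 2)*(q + 1)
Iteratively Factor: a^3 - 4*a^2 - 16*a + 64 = (a + 4)*(a^2 - 8*a + 16) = (a - 4)*(a + 4)*(a - 4)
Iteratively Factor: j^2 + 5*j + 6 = (j + 2)*(j + 3)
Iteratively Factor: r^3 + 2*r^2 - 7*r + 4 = (r - 1)*(r^2 + 3*r - 4) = (r - 1)*(r + 4)*(r - 1)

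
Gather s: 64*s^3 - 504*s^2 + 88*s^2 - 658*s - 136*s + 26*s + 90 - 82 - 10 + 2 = 64*s^3 - 416*s^2 - 768*s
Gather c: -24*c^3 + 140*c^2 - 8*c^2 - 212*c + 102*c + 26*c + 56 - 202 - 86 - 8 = -24*c^3 + 132*c^2 - 84*c - 240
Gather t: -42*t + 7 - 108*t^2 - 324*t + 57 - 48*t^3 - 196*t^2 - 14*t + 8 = -48*t^3 - 304*t^2 - 380*t + 72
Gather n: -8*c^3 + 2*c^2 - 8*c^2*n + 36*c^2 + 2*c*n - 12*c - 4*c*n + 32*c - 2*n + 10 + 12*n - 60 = -8*c^3 + 38*c^2 + 20*c + n*(-8*c^2 - 2*c + 10) - 50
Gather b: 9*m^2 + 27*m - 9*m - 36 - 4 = 9*m^2 + 18*m - 40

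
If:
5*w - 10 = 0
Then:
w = 2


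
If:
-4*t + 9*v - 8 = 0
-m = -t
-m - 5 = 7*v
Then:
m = -101/37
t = -101/37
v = -12/37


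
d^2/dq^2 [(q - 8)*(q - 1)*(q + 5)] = 6*q - 8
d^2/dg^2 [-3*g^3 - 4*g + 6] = -18*g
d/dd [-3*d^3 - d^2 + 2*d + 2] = -9*d^2 - 2*d + 2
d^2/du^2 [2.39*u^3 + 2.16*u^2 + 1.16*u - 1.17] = 14.34*u + 4.32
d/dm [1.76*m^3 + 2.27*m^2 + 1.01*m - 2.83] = 5.28*m^2 + 4.54*m + 1.01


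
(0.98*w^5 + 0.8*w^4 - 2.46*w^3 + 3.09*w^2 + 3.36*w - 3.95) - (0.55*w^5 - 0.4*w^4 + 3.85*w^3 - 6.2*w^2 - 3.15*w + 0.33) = 0.43*w^5 + 1.2*w^4 - 6.31*w^3 + 9.29*w^2 + 6.51*w - 4.28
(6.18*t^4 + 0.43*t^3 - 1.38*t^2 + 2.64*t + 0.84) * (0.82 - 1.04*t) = -6.4272*t^5 + 4.6204*t^4 + 1.7878*t^3 - 3.8772*t^2 + 1.2912*t + 0.6888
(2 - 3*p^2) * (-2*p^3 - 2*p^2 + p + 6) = 6*p^5 + 6*p^4 - 7*p^3 - 22*p^2 + 2*p + 12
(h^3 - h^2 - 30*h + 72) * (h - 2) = h^4 - 3*h^3 - 28*h^2 + 132*h - 144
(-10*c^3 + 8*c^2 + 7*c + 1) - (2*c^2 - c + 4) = -10*c^3 + 6*c^2 + 8*c - 3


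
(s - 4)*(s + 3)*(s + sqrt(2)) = s^3 - s^2 + sqrt(2)*s^2 - 12*s - sqrt(2)*s - 12*sqrt(2)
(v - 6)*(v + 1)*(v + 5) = v^3 - 31*v - 30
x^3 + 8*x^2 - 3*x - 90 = (x - 3)*(x + 5)*(x + 6)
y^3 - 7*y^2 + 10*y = y*(y - 5)*(y - 2)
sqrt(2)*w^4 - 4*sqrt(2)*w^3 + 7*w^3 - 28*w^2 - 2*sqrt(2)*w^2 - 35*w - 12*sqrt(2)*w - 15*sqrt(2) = (w - 5)*(w + 1)*(w + 3*sqrt(2))*(sqrt(2)*w + 1)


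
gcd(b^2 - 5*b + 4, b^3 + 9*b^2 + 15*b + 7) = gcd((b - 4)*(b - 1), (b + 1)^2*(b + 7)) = 1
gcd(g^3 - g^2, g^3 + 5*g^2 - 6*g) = g^2 - g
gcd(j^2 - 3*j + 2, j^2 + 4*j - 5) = j - 1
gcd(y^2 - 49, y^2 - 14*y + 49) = y - 7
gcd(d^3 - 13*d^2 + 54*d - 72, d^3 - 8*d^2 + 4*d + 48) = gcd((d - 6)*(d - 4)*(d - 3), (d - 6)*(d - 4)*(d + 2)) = d^2 - 10*d + 24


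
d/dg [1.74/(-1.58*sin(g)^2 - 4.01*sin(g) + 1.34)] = (5.4984*sin(g) + 6.9774)*cos(g)/(1.58*sin(g)^2 + 4.01*sin(g) - 1.34)^2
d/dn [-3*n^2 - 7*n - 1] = -6*n - 7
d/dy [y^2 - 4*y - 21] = 2*y - 4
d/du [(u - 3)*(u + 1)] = 2*u - 2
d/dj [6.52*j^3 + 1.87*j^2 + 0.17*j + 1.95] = 19.56*j^2 + 3.74*j + 0.17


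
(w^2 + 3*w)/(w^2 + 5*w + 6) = w/(w + 2)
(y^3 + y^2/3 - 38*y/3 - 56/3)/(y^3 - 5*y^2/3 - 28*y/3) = (y + 2)/y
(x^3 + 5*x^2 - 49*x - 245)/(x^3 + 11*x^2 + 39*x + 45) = (x^2 - 49)/(x^2 + 6*x + 9)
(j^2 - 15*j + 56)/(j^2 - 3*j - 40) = (j - 7)/(j + 5)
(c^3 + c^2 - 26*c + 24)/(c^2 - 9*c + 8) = (c^2 + 2*c - 24)/(c - 8)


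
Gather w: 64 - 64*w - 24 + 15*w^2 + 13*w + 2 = 15*w^2 - 51*w + 42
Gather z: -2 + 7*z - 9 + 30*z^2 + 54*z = 30*z^2 + 61*z - 11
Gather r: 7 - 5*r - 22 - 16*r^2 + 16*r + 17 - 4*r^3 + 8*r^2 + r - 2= -4*r^3 - 8*r^2 + 12*r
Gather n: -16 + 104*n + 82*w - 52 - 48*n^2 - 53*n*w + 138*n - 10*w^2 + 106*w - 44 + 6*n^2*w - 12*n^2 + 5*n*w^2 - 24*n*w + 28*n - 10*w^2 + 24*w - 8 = n^2*(6*w - 60) + n*(5*w^2 - 77*w + 270) - 20*w^2 + 212*w - 120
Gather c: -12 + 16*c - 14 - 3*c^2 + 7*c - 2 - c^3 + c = -c^3 - 3*c^2 + 24*c - 28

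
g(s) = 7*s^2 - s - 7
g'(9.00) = 125.00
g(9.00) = 551.00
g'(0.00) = -1.00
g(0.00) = -7.00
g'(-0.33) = -5.62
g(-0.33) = -5.91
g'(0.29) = 3.06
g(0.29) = -6.70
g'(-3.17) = -45.38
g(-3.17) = 66.51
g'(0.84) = 10.76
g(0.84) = -2.90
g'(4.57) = 62.98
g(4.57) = 134.62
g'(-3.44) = -49.16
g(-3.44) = 79.28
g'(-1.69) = -24.66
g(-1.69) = 14.68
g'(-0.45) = -7.30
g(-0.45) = -5.13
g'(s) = 14*s - 1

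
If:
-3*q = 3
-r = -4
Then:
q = -1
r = 4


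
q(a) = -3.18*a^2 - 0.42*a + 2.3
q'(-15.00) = 94.98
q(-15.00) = -706.90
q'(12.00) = -76.74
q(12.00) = -460.66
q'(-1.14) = 6.83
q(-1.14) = -1.35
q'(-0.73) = 4.22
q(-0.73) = 0.91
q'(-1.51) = 9.18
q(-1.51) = -4.32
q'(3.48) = -22.55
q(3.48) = -37.67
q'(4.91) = -31.65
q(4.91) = -76.43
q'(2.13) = -13.97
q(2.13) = -13.02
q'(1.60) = -10.60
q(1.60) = -6.51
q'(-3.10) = 19.30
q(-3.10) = -26.96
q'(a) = -6.36*a - 0.42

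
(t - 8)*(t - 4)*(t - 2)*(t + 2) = t^4 - 12*t^3 + 28*t^2 + 48*t - 128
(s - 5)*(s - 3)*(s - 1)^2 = s^4 - 10*s^3 + 32*s^2 - 38*s + 15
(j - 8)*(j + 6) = j^2 - 2*j - 48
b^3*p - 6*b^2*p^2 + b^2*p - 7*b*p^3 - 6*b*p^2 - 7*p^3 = (b - 7*p)*(b + p)*(b*p + p)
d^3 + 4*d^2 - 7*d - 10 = (d - 2)*(d + 1)*(d + 5)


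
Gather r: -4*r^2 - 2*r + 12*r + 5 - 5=-4*r^2 + 10*r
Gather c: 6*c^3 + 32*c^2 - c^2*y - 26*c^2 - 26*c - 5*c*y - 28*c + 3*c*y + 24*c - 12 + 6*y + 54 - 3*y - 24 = 6*c^3 + c^2*(6 - y) + c*(-2*y - 30) + 3*y + 18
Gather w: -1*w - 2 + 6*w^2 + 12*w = 6*w^2 + 11*w - 2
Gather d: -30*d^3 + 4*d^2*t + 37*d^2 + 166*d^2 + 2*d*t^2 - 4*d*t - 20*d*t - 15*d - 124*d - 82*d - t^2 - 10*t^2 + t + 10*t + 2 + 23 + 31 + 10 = -30*d^3 + d^2*(4*t + 203) + d*(2*t^2 - 24*t - 221) - 11*t^2 + 11*t + 66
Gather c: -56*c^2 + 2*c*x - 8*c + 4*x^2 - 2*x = -56*c^2 + c*(2*x - 8) + 4*x^2 - 2*x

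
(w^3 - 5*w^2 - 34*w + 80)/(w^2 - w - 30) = (w^2 - 10*w + 16)/(w - 6)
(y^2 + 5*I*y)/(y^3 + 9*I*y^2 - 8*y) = (y + 5*I)/(y^2 + 9*I*y - 8)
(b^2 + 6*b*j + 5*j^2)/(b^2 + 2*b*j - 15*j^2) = (b + j)/(b - 3*j)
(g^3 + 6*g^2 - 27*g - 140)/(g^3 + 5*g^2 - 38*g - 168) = (g - 5)/(g - 6)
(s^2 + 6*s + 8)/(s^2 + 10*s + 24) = (s + 2)/(s + 6)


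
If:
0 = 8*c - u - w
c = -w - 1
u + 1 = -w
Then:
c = -1/8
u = -1/8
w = -7/8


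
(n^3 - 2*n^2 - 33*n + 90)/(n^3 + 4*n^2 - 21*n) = (n^2 + n - 30)/(n*(n + 7))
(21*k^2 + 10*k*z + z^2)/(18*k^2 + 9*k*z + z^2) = (7*k + z)/(6*k + z)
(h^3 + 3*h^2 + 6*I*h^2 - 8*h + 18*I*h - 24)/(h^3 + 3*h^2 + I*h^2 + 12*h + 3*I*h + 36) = (h + 2*I)/(h - 3*I)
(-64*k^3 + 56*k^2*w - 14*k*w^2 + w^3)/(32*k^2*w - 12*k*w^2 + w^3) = (-2*k + w)/w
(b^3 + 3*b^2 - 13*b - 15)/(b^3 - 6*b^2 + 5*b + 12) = (b + 5)/(b - 4)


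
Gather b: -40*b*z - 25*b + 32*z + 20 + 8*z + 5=b*(-40*z - 25) + 40*z + 25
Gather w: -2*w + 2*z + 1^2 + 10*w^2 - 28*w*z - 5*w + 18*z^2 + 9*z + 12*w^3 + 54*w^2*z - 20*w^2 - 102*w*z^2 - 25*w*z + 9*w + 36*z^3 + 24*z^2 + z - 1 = 12*w^3 + w^2*(54*z - 10) + w*(-102*z^2 - 53*z + 2) + 36*z^3 + 42*z^2 + 12*z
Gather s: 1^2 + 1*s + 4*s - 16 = 5*s - 15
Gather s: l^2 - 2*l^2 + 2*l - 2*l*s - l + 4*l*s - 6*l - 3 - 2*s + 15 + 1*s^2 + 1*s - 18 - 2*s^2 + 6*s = -l^2 - 5*l - s^2 + s*(2*l + 5) - 6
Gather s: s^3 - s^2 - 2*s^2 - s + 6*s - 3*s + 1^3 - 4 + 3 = s^3 - 3*s^2 + 2*s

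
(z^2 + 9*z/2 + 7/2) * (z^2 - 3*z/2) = z^4 + 3*z^3 - 13*z^2/4 - 21*z/4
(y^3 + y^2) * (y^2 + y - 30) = y^5 + 2*y^4 - 29*y^3 - 30*y^2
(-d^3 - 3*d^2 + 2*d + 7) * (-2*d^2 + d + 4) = 2*d^5 + 5*d^4 - 11*d^3 - 24*d^2 + 15*d + 28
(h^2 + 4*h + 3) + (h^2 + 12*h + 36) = 2*h^2 + 16*h + 39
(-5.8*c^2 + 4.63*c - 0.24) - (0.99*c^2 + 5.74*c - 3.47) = -6.79*c^2 - 1.11*c + 3.23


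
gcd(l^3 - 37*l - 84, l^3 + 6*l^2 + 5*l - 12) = l^2 + 7*l + 12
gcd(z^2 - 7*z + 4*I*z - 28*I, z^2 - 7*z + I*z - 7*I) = z - 7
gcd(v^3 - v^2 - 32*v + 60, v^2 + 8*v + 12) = v + 6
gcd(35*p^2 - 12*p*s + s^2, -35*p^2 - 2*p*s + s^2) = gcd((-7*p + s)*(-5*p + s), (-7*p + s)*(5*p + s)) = 7*p - s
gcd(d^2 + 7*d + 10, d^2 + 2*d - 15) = d + 5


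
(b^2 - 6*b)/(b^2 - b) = (b - 6)/(b - 1)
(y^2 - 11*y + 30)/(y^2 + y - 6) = (y^2 - 11*y + 30)/(y^2 + y - 6)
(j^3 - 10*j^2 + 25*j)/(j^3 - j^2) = (j^2 - 10*j + 25)/(j*(j - 1))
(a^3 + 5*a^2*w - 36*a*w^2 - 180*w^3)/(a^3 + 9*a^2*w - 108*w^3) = (-a^2 + a*w + 30*w^2)/(-a^2 - 3*a*w + 18*w^2)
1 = 1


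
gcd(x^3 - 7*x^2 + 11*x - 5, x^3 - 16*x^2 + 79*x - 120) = x - 5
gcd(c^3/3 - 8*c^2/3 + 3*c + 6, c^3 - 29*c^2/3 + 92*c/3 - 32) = c - 3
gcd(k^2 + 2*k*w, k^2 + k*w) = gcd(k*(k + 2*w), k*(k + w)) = k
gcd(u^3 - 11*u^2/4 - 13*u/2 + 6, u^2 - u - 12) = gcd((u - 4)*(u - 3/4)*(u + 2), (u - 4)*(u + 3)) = u - 4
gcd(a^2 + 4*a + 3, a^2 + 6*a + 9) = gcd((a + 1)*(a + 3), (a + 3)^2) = a + 3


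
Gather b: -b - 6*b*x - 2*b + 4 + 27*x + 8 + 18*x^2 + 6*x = b*(-6*x - 3) + 18*x^2 + 33*x + 12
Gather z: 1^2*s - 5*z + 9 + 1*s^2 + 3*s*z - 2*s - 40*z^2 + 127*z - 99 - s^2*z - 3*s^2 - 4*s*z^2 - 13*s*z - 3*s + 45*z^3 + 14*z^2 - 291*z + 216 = -2*s^2 - 4*s + 45*z^3 + z^2*(-4*s - 26) + z*(-s^2 - 10*s - 169) + 126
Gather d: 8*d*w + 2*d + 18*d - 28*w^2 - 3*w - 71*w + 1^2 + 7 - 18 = d*(8*w + 20) - 28*w^2 - 74*w - 10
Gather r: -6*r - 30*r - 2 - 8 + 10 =-36*r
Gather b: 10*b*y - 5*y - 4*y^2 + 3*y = 10*b*y - 4*y^2 - 2*y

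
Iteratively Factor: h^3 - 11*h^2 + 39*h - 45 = (h - 3)*(h^2 - 8*h + 15) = (h - 3)^2*(h - 5)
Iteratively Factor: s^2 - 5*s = (s)*(s - 5)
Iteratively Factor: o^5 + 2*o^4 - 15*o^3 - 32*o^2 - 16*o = (o)*(o^4 + 2*o^3 - 15*o^2 - 32*o - 16) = o*(o + 1)*(o^3 + o^2 - 16*o - 16) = o*(o - 4)*(o + 1)*(o^2 + 5*o + 4) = o*(o - 4)*(o + 1)*(o + 4)*(o + 1)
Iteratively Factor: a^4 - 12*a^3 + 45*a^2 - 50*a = (a)*(a^3 - 12*a^2 + 45*a - 50) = a*(a - 2)*(a^2 - 10*a + 25) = a*(a - 5)*(a - 2)*(a - 5)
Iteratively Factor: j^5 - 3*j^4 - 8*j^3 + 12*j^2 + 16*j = (j)*(j^4 - 3*j^3 - 8*j^2 + 12*j + 16) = j*(j - 4)*(j^3 + j^2 - 4*j - 4) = j*(j - 4)*(j - 2)*(j^2 + 3*j + 2) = j*(j - 4)*(j - 2)*(j + 1)*(j + 2)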